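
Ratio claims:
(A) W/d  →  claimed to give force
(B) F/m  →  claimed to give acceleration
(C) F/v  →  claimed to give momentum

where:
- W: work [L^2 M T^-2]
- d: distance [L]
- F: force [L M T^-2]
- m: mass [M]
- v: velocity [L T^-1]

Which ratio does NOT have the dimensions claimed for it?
(C) F/v does not give momentum

(A) W/d: [L M T^-2] = force [L M T^-2] ✓
(B) F/m: [L T^-2] = acceleration [L T^-2] ✓
(C) F/v: [M T^-1] ≠ momentum [L M T^-1] ✗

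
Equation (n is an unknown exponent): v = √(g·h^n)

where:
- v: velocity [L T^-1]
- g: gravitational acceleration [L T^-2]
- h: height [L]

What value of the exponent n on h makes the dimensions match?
n = 1

v has dimensions [L T^-1]; h has dimensions [L].
With n = 1: √(g·h^1) has dimensions [L T^-1], matching the LHS ✓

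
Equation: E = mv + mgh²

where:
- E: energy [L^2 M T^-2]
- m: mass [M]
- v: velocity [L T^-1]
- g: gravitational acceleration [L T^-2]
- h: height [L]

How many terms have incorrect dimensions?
2

LHS E: [L^2 M T^-2]
- mv: [L M T^-1] ✗
- mgh²: [L^3 M T^-2] ✗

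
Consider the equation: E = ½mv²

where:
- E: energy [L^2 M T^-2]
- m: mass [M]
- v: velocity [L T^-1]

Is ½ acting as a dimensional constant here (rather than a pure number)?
No

E has dimensions [L^2 M T^-2] and mv² already has dimensions [L^2 M T^-2], so the equation balances without ½ contributing any dimensions. ½ is a pure (dimensionless) number; changing or removing it would not affect dimensional consistency.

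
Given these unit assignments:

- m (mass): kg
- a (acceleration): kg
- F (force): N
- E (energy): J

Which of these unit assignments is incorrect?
a

The variable a (acceleration) should have units m/s², not kg.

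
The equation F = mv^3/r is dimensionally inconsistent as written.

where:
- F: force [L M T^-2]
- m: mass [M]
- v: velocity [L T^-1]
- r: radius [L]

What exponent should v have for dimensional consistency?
The exponent of v should be 2: F = mv^2/r

The LHS F has dimensions [L M T^-2]; v has dimensions [L T^-1].
As written, the RHS mv^3/r (exponent 3 on v) has dimensions [L^2 M T^-3], which does not match.
With exponent 2, the RHS mv^2/r has dimensions [L M T^-2], matching the LHS.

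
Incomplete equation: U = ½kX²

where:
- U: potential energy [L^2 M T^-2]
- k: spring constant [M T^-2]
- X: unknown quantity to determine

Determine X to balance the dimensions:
X = x (displacement), dimensions [L]

U has dimensions [L^2 M T^-2]; the rest of the RHS (½k) has dimensions [M T^-2].
So X² must have dimensions [L^2], i.e. X has dimensions [L] — X = x (displacement).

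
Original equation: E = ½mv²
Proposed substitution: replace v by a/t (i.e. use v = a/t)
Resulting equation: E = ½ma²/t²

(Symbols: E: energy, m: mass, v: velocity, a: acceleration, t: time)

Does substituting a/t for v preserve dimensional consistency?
No

[v] = [L T^-1] and [a/t] = [L T^-3]. These differ, so the substitution replaces a quantity by one of different dimensions and the result E = ½ma²/t² has LHS [L^2 M T^-2] vs RHS [L^2 M T^-6] — inconsistent.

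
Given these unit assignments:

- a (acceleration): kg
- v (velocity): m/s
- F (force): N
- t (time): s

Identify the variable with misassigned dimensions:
a

The variable a (acceleration) should have units m/s², not kg.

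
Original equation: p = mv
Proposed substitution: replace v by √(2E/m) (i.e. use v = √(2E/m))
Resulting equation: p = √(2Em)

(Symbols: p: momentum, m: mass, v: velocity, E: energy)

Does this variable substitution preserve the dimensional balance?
Yes

[v] = [L T^-1] and [√(2E/m)] = [L T^-1]. These match, so the substitution replaces a quantity by one of the same dimensions and the result p = √(2Em) has LHS [L M T^-1] vs RHS [L M T^-1] — still consistent.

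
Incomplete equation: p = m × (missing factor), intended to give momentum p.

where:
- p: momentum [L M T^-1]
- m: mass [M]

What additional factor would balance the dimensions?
v (velocity), dimensions [L T^-1]

p has dimensions [L M T^-1] and m has dimensions [M].
The missing factor must have dimensions [L M T^-1] / [M] = [L T^-1], i.e. velocity (v).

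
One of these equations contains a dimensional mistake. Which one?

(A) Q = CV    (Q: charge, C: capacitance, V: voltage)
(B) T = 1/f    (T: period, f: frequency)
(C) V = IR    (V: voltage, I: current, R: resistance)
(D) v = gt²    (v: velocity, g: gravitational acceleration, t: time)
(D) v = gt²

The equation (D) v = gt² is dimensionally incorrect.

LHS (v): [L T^-1]
RHS (gt²): [L] ✗

The dimensions do not match. The other three equations balance.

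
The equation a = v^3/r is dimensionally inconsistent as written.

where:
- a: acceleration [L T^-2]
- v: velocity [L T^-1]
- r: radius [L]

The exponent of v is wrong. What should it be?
The exponent of v should be 2: a = v^2/r

The LHS a has dimensions [L T^-2]; v has dimensions [L T^-1].
As written, the RHS v^3/r (exponent 3 on v) has dimensions [L^2 T^-3], which does not match.
With exponent 2, the RHS v^2/r has dimensions [L T^-2], matching the LHS.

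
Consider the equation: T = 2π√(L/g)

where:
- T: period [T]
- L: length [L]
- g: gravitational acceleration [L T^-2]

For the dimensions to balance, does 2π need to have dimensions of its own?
No

T has dimensions [T] and √(L/g) already has dimensions [T], so the equation balances without 2π contributing any dimensions. 2π is a pure (dimensionless) number; changing or removing it would not affect dimensional consistency.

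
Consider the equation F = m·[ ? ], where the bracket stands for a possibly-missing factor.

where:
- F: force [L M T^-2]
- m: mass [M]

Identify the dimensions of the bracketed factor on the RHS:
[L T^-2] — acceleration (e.g. a)

F has dimensions [L M T^-2]; m has dimensions [M].
The bracketed factor must supply [L M T^-2] / [M] = [L T^-2].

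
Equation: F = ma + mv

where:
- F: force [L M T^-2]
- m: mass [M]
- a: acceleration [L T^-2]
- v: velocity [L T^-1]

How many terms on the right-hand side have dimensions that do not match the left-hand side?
1

LHS F: [L M T^-2]
- ma: [L M T^-2] ✓
- mv: [L M T^-1] ✗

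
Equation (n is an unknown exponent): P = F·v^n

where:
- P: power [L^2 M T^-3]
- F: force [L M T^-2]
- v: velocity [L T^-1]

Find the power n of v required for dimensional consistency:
n = 1

P has dimensions [L^2 M T^-3]; v has dimensions [L T^-1].
The rest of the RHS has dimensions [L M T^-2], so v^n must supply [L T^-1].
With n = 1: F·v^1 has dimensions [L^2 M T^-3], matching the LHS ✓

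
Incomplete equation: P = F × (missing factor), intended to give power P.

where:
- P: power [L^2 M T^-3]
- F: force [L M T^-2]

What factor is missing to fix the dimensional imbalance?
v (velocity), dimensions [L T^-1]

P has dimensions [L^2 M T^-3] and F has dimensions [L M T^-2].
The missing factor must have dimensions [L^2 M T^-3] / [L M T^-2] = [L T^-1], i.e. velocity (v).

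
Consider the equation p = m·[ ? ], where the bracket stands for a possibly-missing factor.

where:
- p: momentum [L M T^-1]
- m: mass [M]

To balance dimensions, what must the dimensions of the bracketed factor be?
[L T^-1] — velocity (e.g. v)

p has dimensions [L M T^-1]; m has dimensions [M].
The bracketed factor must supply [L M T^-1] / [M] = [L T^-1].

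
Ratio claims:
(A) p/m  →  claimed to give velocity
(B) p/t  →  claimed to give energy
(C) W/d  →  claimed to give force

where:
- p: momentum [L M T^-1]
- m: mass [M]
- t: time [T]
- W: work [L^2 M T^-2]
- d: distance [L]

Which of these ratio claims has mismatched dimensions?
(B) p/t does not give energy

(A) p/m: [L T^-1] = velocity [L T^-1] ✓
(B) p/t: [L M T^-2] ≠ energy [L^2 M T^-2] ✗
(C) W/d: [L M T^-2] = force [L M T^-2] ✓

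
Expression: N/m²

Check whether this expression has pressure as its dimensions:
Yes

The expression N/m² has dimensions [L^-1 M T^-2], which is exactly pressure [L^-1 M T^-2].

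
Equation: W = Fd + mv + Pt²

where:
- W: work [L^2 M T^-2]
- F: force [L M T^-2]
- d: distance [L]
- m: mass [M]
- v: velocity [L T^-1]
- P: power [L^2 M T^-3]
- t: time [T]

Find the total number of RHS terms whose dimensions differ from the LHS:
2

LHS W: [L^2 M T^-2]
- Fd: [L^2 M T^-2] ✓
- mv: [L M T^-1] ✗
- Pt²: [L^2 M T^-1] ✗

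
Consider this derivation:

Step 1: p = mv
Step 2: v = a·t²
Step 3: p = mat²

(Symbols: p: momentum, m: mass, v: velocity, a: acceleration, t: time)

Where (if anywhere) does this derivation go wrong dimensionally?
Step 2

Step 1: p = mv → LHS [L M T^-1], RHS [L M T^-1] ✓
Step 2: v = a·t² → LHS [L T^-1], RHS [L] ✗

The first dimensional inconsistency appears in step 2: v = a·t²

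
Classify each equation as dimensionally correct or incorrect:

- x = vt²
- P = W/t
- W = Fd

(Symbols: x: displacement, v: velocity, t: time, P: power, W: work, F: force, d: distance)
Dimensionally correct: P = W/t, W = Fd
Dimensionally incorrect: x = vt²
Ordered (correct first, then incorrect): P = W/t, W = Fd, x = vt²

- x = vt²: LHS [L], RHS [L T] → incorrect ✗
- P = W/t: LHS [L^2 M T^-3], RHS [L^2 M T^-3] → correct ✓
- W = Fd: LHS [L^2 M T^-2], RHS [L^2 M T^-2] → correct ✓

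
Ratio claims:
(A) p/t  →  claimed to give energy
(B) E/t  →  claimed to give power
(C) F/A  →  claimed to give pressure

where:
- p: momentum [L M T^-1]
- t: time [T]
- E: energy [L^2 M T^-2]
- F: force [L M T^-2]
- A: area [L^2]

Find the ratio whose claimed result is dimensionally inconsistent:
(A) p/t does not give energy

(A) p/t: [L M T^-2] ≠ energy [L^2 M T^-2] ✗
(B) E/t: [L^2 M T^-3] = power [L^2 M T^-3] ✓
(C) F/A: [L^-1 M T^-2] = pressure [L^-1 M T^-2] ✓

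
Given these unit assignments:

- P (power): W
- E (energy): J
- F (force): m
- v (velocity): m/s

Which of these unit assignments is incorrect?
F

The variable F (force) should have units N, not m.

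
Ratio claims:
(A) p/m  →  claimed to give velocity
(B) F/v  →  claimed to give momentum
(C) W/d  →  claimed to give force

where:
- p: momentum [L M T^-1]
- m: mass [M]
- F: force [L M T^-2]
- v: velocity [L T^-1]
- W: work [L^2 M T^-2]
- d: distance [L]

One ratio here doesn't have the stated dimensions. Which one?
(B) F/v does not give momentum

(A) p/m: [L T^-1] = velocity [L T^-1] ✓
(B) F/v: [M T^-1] ≠ momentum [L M T^-1] ✗
(C) W/d: [L M T^-2] = force [L M T^-2] ✓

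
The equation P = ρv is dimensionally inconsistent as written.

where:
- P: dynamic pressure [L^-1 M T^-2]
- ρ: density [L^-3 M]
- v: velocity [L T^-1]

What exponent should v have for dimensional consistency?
The exponent of v should be 2: P = ρv^2

The LHS P has dimensions [L^-1 M T^-2]; v has dimensions [L T^-1].
As written, the RHS ρv (exponent 1 on v) has dimensions [L^-2 M T^-1], which does not match.
With exponent 2, the RHS ρv^2 has dimensions [L^-1 M T^-2], matching the LHS.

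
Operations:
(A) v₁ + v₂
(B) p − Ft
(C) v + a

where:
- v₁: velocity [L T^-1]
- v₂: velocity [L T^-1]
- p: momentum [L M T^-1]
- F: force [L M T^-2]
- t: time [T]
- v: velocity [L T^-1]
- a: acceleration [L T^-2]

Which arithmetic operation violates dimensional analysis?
(C) v + a

(A) v₁ + v₂: v₁ [L T^-1] and v₂ [L T^-1] — same dimensions ✓
(B) p − Ft: p [L M T^-1] and Ft [L M T^-1] — same dimensions ✓
(C) v + a: v [L T^-1] and a [L T^-2] — different dimensions cannot be added/subtracted ✗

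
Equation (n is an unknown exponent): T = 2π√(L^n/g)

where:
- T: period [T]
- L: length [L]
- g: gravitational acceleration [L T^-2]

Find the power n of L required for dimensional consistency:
n = 1

T has dimensions [T]; L has dimensions [L].
With n = 1: 2π√(L^1/g) has dimensions [T], matching the LHS ✓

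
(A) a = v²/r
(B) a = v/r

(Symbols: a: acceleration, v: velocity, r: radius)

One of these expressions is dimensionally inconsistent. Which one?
(B)

(A) a = v²/r: LHS [L T^-2], RHS [L T^-2] ✓
(B) a = v/r: LHS [L T^-2], RHS [T^-1] ✗

Expression (B) a = v/r is dimensionally incorrect.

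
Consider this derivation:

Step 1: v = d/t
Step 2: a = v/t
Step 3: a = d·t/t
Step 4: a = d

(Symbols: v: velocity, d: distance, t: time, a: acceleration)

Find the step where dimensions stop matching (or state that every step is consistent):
Step 3

Step 1: v = d/t → LHS [L T^-1], RHS [L T^-1] ✓
Step 2: a = v/t → LHS [L T^-2], RHS [L T^-2] ✓
Step 3: a = d·t/t → LHS [L T^-2], RHS [L] ✗

The first dimensional inconsistency appears in step 3: a = d·t/t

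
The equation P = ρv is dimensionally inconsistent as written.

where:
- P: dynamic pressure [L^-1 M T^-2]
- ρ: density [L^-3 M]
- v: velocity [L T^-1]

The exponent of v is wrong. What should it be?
The exponent of v should be 2: P = ρv^2

The LHS P has dimensions [L^-1 M T^-2]; v has dimensions [L T^-1].
As written, the RHS ρv (exponent 1 on v) has dimensions [L^-2 M T^-1], which does not match.
With exponent 2, the RHS ρv^2 has dimensions [L^-1 M T^-2], matching the LHS.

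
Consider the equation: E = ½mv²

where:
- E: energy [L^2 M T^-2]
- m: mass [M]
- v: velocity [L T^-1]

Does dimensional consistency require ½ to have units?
No

E has dimensions [L^2 M T^-2] and mv² already has dimensions [L^2 M T^-2], so the equation balances without ½ contributing any dimensions. ½ is a pure (dimensionless) number; changing or removing it would not affect dimensional consistency.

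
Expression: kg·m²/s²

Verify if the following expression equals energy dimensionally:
Yes

The expression kg·m²/s² has dimensions [L^2 M T^-2], which is exactly energy [L^2 M T^-2].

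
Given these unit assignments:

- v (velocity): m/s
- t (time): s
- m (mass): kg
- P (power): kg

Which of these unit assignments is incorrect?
P

The variable P (power) should have units W, not kg.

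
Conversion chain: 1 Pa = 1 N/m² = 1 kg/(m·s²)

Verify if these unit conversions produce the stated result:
The chain is correct (no errors).

Correct: Pascal is Newton per square meter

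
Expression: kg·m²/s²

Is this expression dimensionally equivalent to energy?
Yes

The expression kg·m²/s² has dimensions [L^2 M T^-2], which is exactly energy [L^2 M T^-2].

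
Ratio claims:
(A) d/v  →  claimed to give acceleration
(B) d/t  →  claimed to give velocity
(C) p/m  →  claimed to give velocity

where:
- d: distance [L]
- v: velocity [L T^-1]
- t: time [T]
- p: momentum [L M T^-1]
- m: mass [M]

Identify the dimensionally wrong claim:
(A) d/v does not give acceleration

(A) d/v: [T] ≠ acceleration [L T^-2] ✗
(B) d/t: [L T^-1] = velocity [L T^-1] ✓
(C) p/m: [L T^-1] = velocity [L T^-1] ✓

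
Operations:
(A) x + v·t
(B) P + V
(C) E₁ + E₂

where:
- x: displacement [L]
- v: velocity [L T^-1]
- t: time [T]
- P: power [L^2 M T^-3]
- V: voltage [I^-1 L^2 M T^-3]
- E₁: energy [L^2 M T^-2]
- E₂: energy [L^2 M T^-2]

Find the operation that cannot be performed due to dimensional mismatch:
(B) P + V

(A) x + v·t: x [L] and v·t [L] — same dimensions ✓
(B) P + V: P [L^2 M T^-3] and V [I^-1 L^2 M T^-3] — different dimensions cannot be added/subtracted ✗
(C) E₁ + E₂: E₁ [L^2 M T^-2] and E₂ [L^2 M T^-2] — same dimensions ✓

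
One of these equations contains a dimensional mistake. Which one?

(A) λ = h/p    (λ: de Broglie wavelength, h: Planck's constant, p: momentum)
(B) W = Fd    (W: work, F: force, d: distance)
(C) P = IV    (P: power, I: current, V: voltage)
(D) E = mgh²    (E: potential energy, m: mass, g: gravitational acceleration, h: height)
(D) E = mgh²

The equation (D) E = mgh² is dimensionally incorrect.

LHS (E): [L^2 M T^-2]
RHS (mgh²): [L^3 M T^-2] ✗

The dimensions do not match. The other three equations balance.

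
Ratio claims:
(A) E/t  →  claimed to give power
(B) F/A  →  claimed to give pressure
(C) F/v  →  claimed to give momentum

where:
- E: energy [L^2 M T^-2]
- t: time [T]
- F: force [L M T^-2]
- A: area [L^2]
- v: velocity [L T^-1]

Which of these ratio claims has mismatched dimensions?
(C) F/v does not give momentum

(A) E/t: [L^2 M T^-3] = power [L^2 M T^-3] ✓
(B) F/A: [L^-1 M T^-2] = pressure [L^-1 M T^-2] ✓
(C) F/v: [M T^-1] ≠ momentum [L M T^-1] ✗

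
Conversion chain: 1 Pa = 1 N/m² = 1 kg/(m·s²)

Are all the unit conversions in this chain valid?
The chain is correct (no errors).

Correct: Pascal is Newton per square meter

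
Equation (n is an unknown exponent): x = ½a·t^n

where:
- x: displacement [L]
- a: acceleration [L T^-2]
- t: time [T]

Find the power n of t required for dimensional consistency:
n = 2

x has dimensions [L]; t has dimensions [T].
The rest of the RHS has dimensions [L T^-2], so t^n must supply [T^2].
With n = 2: ½a·t^2 has dimensions [L], matching the LHS ✓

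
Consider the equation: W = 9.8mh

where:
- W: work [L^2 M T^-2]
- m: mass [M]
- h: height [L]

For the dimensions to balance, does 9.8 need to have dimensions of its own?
Yes

W has dimensions [L^2 M T^-2], while mh alone has dimensions [L M]. For the equation to balance, the factor 9.8 must carry dimensions [L T^-2] — it is a dimensional constant (a numerical value of a physical quantity with its units suppressed), not a pure number.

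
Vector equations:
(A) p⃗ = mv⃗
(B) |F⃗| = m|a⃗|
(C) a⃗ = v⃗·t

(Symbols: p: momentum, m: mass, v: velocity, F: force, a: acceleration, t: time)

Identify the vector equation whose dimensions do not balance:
(C) a⃗ = v⃗·t

(A) p⃗ = mv⃗: LHS [L M T^-1], RHS [L M T^-1] ✓ — mass (scalar) times velocity (vector)
(B) |F⃗| = m|a⃗|: LHS [L M T^-2], RHS [L M T^-2] ✓ — magnitudes of vectors are scalars
(C) a⃗ = v⃗·t: LHS [L T^-2], RHS [L] ✗ — acceleration is velocity per time; should be v⃗/t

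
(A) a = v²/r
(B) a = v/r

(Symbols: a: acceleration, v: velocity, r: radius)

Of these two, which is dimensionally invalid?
(B)

(A) a = v²/r: LHS [L T^-2], RHS [L T^-2] ✓
(B) a = v/r: LHS [L T^-2], RHS [T^-1] ✗

Expression (B) a = v/r is dimensionally incorrect.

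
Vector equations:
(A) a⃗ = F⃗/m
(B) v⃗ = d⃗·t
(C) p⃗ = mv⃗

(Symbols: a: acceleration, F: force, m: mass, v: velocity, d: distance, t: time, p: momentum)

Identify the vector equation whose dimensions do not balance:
(B) v⃗ = d⃗·t

(A) a⃗ = F⃗/m: LHS [L T^-2], RHS [L T^-2] ✓ — force (vector) divided by mass (scalar)
(B) v⃗ = d⃗·t: LHS [L T^-1], RHS [L T] ✗ — velocity is displacement per time; should be d⃗/t
(C) p⃗ = mv⃗: LHS [L M T^-1], RHS [L M T^-1] ✓ — mass (scalar) times velocity (vector)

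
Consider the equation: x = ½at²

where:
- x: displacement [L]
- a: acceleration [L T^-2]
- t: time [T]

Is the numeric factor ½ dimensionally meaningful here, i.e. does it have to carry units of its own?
No

x has dimensions [L] and at² already has dimensions [L], so the equation balances without ½ contributing any dimensions. ½ is a pure (dimensionless) number; changing or removing it would not affect dimensional consistency.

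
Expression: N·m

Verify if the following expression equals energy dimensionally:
Yes

The expression N·m has dimensions [L^2 M T^-2], which is exactly energy [L^2 M T^-2].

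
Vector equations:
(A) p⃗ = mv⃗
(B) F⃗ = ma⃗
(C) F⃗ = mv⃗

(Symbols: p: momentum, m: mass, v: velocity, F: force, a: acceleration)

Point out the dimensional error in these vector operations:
(C) F⃗ = mv⃗

(A) p⃗ = mv⃗: LHS [L M T^-1], RHS [L M T^-1] ✓ — mass (scalar) times velocity (vector)
(B) F⃗ = ma⃗: LHS [L M T^-2], RHS [L M T^-2] ✓ — Force and acceleration are vectors, mass is a scalar
(C) F⃗ = mv⃗: LHS [L M T^-2], RHS [L M T^-1] ✗ — mass times velocity is momentum, not force; should be ma⃗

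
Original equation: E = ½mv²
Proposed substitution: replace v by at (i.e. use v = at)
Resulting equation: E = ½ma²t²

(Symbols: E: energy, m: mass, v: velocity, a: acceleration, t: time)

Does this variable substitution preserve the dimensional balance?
Yes

[v] = [L T^-1] and [at] = [L T^-1]. These match, so the substitution replaces a quantity by one of the same dimensions and the result E = ½ma²t² has LHS [L^2 M T^-2] vs RHS [L^2 M T^-2] — still consistent.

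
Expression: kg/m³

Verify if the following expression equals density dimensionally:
Yes

The expression kg/m³ has dimensions [L^-3 M], which is exactly density [L^-3 M].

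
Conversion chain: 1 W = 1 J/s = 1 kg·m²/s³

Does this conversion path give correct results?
The chain is correct (no errors).

Correct: Watt is Joule per second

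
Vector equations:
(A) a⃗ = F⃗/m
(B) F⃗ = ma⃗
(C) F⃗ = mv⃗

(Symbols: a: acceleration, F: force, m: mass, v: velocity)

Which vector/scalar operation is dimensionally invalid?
(C) F⃗ = mv⃗

(A) a⃗ = F⃗/m: LHS [L T^-2], RHS [L T^-2] ✓ — force (vector) divided by mass (scalar)
(B) F⃗ = ma⃗: LHS [L M T^-2], RHS [L M T^-2] ✓ — Force and acceleration are vectors, mass is a scalar
(C) F⃗ = mv⃗: LHS [L M T^-2], RHS [L M T^-1] ✗ — mass times velocity is momentum, not force; should be ma⃗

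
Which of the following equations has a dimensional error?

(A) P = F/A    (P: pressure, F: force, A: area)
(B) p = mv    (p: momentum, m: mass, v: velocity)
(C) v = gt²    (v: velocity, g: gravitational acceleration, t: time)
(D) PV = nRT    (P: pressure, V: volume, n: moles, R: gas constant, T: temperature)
(C) v = gt²

The equation (C) v = gt² is dimensionally incorrect.

LHS (v): [L T^-1]
RHS (gt²): [L] ✗

The dimensions do not match. The other three equations balance.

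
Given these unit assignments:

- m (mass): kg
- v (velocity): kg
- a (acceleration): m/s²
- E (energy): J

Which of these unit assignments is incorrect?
v

The variable v (velocity) should have units m/s, not kg.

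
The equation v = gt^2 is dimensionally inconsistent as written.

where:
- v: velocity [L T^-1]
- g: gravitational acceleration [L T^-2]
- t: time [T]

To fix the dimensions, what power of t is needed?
The exponent of t should be 1: v = gt

The LHS v has dimensions [L T^-1]; t has dimensions [T].
As written, the RHS gt^2 (exponent 2 on t) has dimensions [L], which does not match.
With exponent 1, the RHS gt has dimensions [L T^-1], matching the LHS.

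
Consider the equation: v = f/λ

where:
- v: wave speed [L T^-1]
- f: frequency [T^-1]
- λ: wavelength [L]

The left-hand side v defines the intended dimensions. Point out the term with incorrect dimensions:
The right-hand side term f/λ

v has dimensions [L T^-1], but f/λ has dimensions [L^-1 T^-1], so the term f/λ is dimensionally wrong for v.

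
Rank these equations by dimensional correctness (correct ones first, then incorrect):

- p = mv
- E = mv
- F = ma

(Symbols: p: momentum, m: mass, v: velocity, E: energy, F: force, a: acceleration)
Dimensionally correct: p = mv, F = ma
Dimensionally incorrect: E = mv
Ordered (correct first, then incorrect): p = mv, F = ma, E = mv

- p = mv: LHS [L M T^-1], RHS [L M T^-1] → correct ✓
- E = mv: LHS [L^2 M T^-2], RHS [L M T^-1] → incorrect ✗
- F = ma: LHS [L M T^-2], RHS [L M T^-2] → correct ✓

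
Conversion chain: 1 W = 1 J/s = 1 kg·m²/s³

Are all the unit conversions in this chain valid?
The chain is correct (no errors).

Correct: Watt is Joule per second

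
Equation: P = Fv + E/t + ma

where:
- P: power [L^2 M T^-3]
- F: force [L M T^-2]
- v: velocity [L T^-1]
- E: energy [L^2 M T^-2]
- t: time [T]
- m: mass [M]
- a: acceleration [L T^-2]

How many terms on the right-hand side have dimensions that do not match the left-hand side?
1

LHS P: [L^2 M T^-3]
- Fv: [L^2 M T^-3] ✓
- E/t: [L^2 M T^-3] ✓
- ma: [L M T^-2] ✗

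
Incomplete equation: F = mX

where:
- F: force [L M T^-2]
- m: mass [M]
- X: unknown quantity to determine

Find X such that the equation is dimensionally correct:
X = a (acceleration), dimensions [L T^-2]

F has dimensions [L M T^-2]; the rest of the RHS (m) has dimensions [M].
So X must have dimensions [L T^-2] — X = a (acceleration).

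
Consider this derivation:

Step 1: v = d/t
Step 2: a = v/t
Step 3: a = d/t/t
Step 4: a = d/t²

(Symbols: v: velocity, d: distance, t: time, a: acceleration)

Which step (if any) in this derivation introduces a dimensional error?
No step introduces an error — all steps are dimensionally consistent.

Step 1: v = d/t → LHS [L T^-1], RHS [L T^-1] ✓
Step 2: a = v/t → LHS [L T^-2], RHS [L T^-2] ✓
Step 3: a = d/t/t → LHS [L T^-2], RHS [L T^-2] ✓
Step 4: a = d/t² → LHS [L T^-2], RHS [L T^-2] ✓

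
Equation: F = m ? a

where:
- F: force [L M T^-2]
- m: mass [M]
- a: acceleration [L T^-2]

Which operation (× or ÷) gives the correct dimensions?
multiplication (×): F = m × a

F [L M T^-2]; m [M]; a [L T^-2].
m × a → [L M T^-2] ✓
m ÷ a → [L^-1 M T^2] ✗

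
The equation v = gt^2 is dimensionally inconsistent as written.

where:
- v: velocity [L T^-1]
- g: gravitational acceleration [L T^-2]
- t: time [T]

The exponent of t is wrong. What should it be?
The exponent of t should be 1: v = gt

The LHS v has dimensions [L T^-1]; t has dimensions [T].
As written, the RHS gt^2 (exponent 2 on t) has dimensions [L], which does not match.
With exponent 1, the RHS gt has dimensions [L T^-1], matching the LHS.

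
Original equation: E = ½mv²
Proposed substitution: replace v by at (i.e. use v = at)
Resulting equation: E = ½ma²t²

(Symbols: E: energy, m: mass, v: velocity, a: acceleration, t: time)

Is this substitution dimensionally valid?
Yes

[v] = [L T^-1] and [at] = [L T^-1]. These match, so the substitution replaces a quantity by one of the same dimensions and the result E = ½ma²t² has LHS [L^2 M T^-2] vs RHS [L^2 M T^-2] — still consistent.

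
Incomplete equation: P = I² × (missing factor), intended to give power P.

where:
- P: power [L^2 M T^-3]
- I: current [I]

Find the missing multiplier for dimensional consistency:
R (resistance), dimensions [I^-2 L^2 M T^-3]

P has dimensions [L^2 M T^-3] and I² has dimensions [I^2].
The missing factor must have dimensions [L^2 M T^-3] / [I^2] = [I^-2 L^2 M T^-3], i.e. resistance (R).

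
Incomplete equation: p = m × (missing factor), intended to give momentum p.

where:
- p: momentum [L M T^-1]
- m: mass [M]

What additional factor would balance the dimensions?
v (velocity), dimensions [L T^-1]

p has dimensions [L M T^-1] and m has dimensions [M].
The missing factor must have dimensions [L M T^-1] / [M] = [L T^-1], i.e. velocity (v).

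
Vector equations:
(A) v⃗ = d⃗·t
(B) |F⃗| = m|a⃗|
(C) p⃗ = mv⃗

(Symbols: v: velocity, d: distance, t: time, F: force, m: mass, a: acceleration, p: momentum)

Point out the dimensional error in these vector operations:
(A) v⃗ = d⃗·t

(A) v⃗ = d⃗·t: LHS [L T^-1], RHS [L T] ✗ — velocity is displacement per time; should be d⃗/t
(B) |F⃗| = m|a⃗|: LHS [L M T^-2], RHS [L M T^-2] ✓ — magnitudes of vectors are scalars
(C) p⃗ = mv⃗: LHS [L M T^-1], RHS [L M T^-1] ✓ — mass (scalar) times velocity (vector)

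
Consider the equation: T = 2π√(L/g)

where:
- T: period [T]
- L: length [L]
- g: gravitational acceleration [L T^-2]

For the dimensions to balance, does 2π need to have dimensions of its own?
No

T has dimensions [T] and √(L/g) already has dimensions [T], so the equation balances without 2π contributing any dimensions. 2π is a pure (dimensionless) number; changing or removing it would not affect dimensional consistency.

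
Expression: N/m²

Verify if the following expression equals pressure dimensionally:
Yes

The expression N/m² has dimensions [L^-1 M T^-2], which is exactly pressure [L^-1 M T^-2].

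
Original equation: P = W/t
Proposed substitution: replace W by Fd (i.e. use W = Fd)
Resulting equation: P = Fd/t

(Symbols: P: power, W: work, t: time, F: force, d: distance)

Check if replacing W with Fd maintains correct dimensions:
Yes

[W] = [L^2 M T^-2] and [Fd] = [L^2 M T^-2]. These match, so the substitution replaces a quantity by one of the same dimensions and the result P = Fd/t has LHS [L^2 M T^-3] vs RHS [L^2 M T^-3] — still consistent.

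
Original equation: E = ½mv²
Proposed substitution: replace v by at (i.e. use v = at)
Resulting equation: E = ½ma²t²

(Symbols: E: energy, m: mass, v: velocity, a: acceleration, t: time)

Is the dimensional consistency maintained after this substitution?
Yes

[v] = [L T^-1] and [at] = [L T^-1]. These match, so the substitution replaces a quantity by one of the same dimensions and the result E = ½ma²t² has LHS [L^2 M T^-2] vs RHS [L^2 M T^-2] — still consistent.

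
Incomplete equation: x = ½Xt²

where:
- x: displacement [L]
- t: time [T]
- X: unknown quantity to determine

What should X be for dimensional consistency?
X = a (acceleration), dimensions [L T^-2]

x has dimensions [L]; the rest of the RHS (½ t²) has dimensions [T^2].
So X must have dimensions [L T^-2] — X = a (acceleration).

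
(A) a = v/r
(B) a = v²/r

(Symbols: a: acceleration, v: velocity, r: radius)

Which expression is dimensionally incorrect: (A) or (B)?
(A)

(A) a = v/r: LHS [L T^-2], RHS [T^-1] ✗
(B) a = v²/r: LHS [L T^-2], RHS [L T^-2] ✓

Expression (A) a = v/r is dimensionally incorrect.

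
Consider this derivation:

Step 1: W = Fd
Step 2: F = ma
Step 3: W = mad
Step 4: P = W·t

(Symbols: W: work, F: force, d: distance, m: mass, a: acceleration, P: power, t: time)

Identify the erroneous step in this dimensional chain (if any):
Step 4

Step 1: W = Fd → LHS [L^2 M T^-2], RHS [L^2 M T^-2] ✓
Step 2: F = ma → LHS [L M T^-2], RHS [L M T^-2] ✓
Step 3: W = mad → LHS [L^2 M T^-2], RHS [L^2 M T^-2] ✓
Step 4: P = W·t → LHS [L^2 M T^-3], RHS [L^2 M T^-1] ✗

The first dimensional inconsistency appears in step 4: P = W·t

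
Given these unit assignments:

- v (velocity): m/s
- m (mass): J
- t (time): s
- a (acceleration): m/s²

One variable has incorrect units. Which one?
m

The variable m (mass) should have units kg, not J.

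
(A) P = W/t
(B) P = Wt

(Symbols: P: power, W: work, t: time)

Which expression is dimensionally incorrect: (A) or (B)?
(B)

(A) P = W/t: LHS [L^2 M T^-3], RHS [L^2 M T^-3] ✓
(B) P = Wt: LHS [L^2 M T^-3], RHS [L^2 M T^-1] ✗

Expression (B) P = Wt is dimensionally incorrect.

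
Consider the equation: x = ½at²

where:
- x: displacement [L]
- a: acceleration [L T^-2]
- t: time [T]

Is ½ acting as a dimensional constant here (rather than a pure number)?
No

x has dimensions [L] and at² already has dimensions [L], so the equation balances without ½ contributing any dimensions. ½ is a pure (dimensionless) number; changing or removing it would not affect dimensional consistency.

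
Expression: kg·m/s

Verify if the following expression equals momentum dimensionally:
Yes

The expression kg·m/s has dimensions [L M T^-1], which is exactly momentum [L M T^-1].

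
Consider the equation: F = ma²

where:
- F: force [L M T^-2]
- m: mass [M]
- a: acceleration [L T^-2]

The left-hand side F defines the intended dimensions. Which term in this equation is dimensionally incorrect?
The right-hand side term ma²

F has dimensions [L M T^-2], but ma² has dimensions [L^2 M T^-4], so the term ma² is dimensionally wrong for F.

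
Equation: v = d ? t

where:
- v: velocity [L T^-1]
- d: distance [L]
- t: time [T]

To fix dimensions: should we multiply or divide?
division (÷): v = d ÷ t

v [L T^-1]; d [L]; t [T].
d × t → [L T] ✗
d ÷ t → [L T^-1] ✓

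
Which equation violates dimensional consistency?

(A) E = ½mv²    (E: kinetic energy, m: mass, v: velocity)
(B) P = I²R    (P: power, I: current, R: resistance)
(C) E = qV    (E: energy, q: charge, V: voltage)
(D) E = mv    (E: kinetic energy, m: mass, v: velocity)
(D) E = mv

The equation (D) E = mv is dimensionally incorrect.

LHS (E): [L^2 M T^-2]
RHS (mv): [L M T^-1] ✗

The dimensions do not match. The other three equations balance.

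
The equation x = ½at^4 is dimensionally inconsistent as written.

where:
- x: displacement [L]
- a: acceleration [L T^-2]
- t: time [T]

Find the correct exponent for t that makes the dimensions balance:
The exponent of t should be 2: x = ½at^2

The LHS x has dimensions [L]; t has dimensions [T].
As written, the RHS ½at^4 (exponent 4 on t) has dimensions [L T^2], which does not match.
With exponent 2, the RHS ½at^2 has dimensions [L], matching the LHS.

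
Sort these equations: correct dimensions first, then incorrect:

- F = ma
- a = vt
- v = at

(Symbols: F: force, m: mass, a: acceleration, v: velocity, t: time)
Dimensionally correct: F = ma, v = at
Dimensionally incorrect: a = vt
Ordered (correct first, then incorrect): F = ma, v = at, a = vt

- F = ma: LHS [L M T^-2], RHS [L M T^-2] → correct ✓
- a = vt: LHS [L T^-2], RHS [L] → incorrect ✗
- v = at: LHS [L T^-1], RHS [L T^-1] → correct ✓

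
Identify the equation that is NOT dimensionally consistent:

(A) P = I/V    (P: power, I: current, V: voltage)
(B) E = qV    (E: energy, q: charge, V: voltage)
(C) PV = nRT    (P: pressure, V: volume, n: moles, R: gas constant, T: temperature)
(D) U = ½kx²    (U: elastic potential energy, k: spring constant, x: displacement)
(A) P = I/V

The equation (A) P = I/V is dimensionally incorrect.

LHS (P): [L^2 M T^-3]
RHS (I/V): [I^2 L^-2 M^-1 T^3] ✗

The dimensions do not match. The other three equations balance.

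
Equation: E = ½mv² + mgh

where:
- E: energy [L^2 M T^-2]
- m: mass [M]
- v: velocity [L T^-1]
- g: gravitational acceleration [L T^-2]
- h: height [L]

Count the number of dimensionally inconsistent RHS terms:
0

LHS E: [L^2 M T^-2]
- ½mv²: [L^2 M T^-2] ✓
- mgh: [L^2 M T^-2] ✓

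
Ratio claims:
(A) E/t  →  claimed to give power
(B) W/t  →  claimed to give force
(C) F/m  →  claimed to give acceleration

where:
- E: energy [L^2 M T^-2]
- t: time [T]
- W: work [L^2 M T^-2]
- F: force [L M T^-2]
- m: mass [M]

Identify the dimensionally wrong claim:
(B) W/t does not give force

(A) E/t: [L^2 M T^-3] = power [L^2 M T^-3] ✓
(B) W/t: [L^2 M T^-3] ≠ force [L M T^-2] ✗
(C) F/m: [L T^-2] = acceleration [L T^-2] ✓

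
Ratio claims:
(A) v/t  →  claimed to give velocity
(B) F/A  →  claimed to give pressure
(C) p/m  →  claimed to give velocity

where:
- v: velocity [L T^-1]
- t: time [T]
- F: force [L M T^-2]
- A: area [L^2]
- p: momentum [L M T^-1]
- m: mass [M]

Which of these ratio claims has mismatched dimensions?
(A) v/t does not give velocity

(A) v/t: [L T^-2] ≠ velocity [L T^-1] ✗
(B) F/A: [L^-1 M T^-2] = pressure [L^-1 M T^-2] ✓
(C) p/m: [L T^-1] = velocity [L T^-1] ✓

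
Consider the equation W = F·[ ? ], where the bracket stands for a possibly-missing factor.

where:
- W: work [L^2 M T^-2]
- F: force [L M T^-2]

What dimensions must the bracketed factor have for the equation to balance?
[L] — length (e.g. a distance d)

W has dimensions [L^2 M T^-2]; F has dimensions [L M T^-2].
The bracketed factor must supply [L^2 M T^-2] / [L M T^-2] = [L].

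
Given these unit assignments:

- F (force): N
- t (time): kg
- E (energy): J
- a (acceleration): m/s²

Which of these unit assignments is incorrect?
t

The variable t (time) should have units s, not kg.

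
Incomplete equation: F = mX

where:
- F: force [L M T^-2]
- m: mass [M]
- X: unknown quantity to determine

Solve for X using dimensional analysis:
X = a (acceleration), dimensions [L T^-2]

F has dimensions [L M T^-2]; the rest of the RHS (m) has dimensions [M].
So X must have dimensions [L T^-2] — X = a (acceleration).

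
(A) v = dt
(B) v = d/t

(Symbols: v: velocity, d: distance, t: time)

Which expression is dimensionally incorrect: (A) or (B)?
(A)

(A) v = dt: LHS [L T^-1], RHS [L T] ✗
(B) v = d/t: LHS [L T^-1], RHS [L T^-1] ✓

Expression (A) v = dt is dimensionally incorrect.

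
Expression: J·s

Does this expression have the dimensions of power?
No

The expression J·s has dimensions [L^2 M T^-1], but power has dimensions [L^2 M T^-3].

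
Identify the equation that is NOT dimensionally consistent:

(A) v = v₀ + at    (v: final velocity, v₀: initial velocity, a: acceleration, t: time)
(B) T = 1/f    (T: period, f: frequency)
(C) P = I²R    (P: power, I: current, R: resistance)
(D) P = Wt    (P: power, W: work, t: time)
(D) P = Wt

The equation (D) P = Wt is dimensionally incorrect.

LHS (P): [L^2 M T^-3]
RHS (Wt): [L^2 M T^-1] ✗

The dimensions do not match. The other three equations balance.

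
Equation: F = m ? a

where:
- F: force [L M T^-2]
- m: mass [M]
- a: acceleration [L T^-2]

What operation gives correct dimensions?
multiplication (×): F = m × a

F [L M T^-2]; m [M]; a [L T^-2].
m × a → [L M T^-2] ✓
m ÷ a → [L^-1 M T^2] ✗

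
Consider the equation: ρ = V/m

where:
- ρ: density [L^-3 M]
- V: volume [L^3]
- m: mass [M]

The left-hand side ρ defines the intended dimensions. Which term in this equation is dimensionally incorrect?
The right-hand side term V/m

ρ has dimensions [L^-3 M], but V/m has dimensions [L^3 M^-1], so the term V/m is dimensionally wrong for ρ.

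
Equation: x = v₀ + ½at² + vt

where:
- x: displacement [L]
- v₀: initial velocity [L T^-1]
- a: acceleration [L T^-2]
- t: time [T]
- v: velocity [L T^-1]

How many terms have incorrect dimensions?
1

LHS x: [L]
- v₀: [L T^-1] ✗
- ½at²: [L] ✓
- vt: [L] ✓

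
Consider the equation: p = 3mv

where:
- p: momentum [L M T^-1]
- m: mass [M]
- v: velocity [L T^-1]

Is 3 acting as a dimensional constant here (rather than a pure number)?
No

p has dimensions [L M T^-1] and mv already has dimensions [L M T^-1], so the equation balances without 3 contributing any dimensions. 3 is a pure (dimensionless) number; changing or removing it would not affect dimensional consistency.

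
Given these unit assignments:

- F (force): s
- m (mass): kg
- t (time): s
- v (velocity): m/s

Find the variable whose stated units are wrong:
F

The variable F (force) should have units N, not s.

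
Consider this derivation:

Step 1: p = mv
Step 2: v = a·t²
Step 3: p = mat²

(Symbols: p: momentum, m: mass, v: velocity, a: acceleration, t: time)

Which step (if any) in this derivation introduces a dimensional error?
Step 2

Step 1: p = mv → LHS [L M T^-1], RHS [L M T^-1] ✓
Step 2: v = a·t² → LHS [L T^-1], RHS [L] ✗

The first dimensional inconsistency appears in step 2: v = a·t²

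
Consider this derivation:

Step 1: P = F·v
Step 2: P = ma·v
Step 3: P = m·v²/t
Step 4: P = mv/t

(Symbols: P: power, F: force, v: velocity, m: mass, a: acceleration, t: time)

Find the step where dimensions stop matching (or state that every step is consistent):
Step 4

Step 1: P = F·v → LHS [L^2 M T^-3], RHS [L^2 M T^-3] ✓
Step 2: P = ma·v → LHS [L^2 M T^-3], RHS [L^2 M T^-3] ✓
Step 3: P = m·v²/t → LHS [L^2 M T^-3], RHS [L^2 M T^-3] ✓
Step 4: P = mv/t → LHS [L^2 M T^-3], RHS [L M T^-2] ✗

The first dimensional inconsistency appears in step 4: P = mv/t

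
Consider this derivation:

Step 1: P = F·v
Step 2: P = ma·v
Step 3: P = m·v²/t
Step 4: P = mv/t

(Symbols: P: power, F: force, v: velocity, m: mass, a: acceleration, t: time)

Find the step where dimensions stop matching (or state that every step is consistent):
Step 4

Step 1: P = F·v → LHS [L^2 M T^-3], RHS [L^2 M T^-3] ✓
Step 2: P = ma·v → LHS [L^2 M T^-3], RHS [L^2 M T^-3] ✓
Step 3: P = m·v²/t → LHS [L^2 M T^-3], RHS [L^2 M T^-3] ✓
Step 4: P = mv/t → LHS [L^2 M T^-3], RHS [L M T^-2] ✗

The first dimensional inconsistency appears in step 4: P = mv/t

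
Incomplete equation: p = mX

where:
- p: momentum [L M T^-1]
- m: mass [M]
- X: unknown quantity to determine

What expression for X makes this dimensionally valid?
X = v (velocity), dimensions [L T^-1]

p has dimensions [L M T^-1]; the rest of the RHS (m) has dimensions [M].
So X must have dimensions [L T^-1] — X = v (velocity).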